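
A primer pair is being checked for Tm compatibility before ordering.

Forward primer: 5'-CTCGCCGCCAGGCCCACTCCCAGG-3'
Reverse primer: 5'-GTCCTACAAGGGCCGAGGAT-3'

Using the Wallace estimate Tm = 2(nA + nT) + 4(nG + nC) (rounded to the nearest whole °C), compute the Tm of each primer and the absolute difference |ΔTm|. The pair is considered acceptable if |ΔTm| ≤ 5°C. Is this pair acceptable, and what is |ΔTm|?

Forward: A=3 T=2 G=6 C=13 → Tm = 2·5 + 4·19 = 86°C.
Reverse: A=5 T=3 G=7 C=5 → Tm = 2·8 + 4·12 = 64°C.
|ΔTm| = |86 − 64| = 22°C, > 5°C.

|ΔTm| = 22°C; the pair is not acceptable.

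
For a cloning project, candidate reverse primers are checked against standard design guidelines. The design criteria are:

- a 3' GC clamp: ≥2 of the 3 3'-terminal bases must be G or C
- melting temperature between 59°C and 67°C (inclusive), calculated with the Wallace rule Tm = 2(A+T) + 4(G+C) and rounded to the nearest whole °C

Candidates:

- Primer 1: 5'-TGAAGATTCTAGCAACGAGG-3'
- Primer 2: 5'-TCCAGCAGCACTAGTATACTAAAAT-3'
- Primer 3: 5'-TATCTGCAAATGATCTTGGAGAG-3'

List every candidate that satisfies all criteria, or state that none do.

Primer 1 (20 nt, A=7 T=4 G=6 C=3): 3' end AGG has 2 G/C ✓; Tm = 2·11 + 4·9 = 58°C, outside 59–67°C ✗ — fails.
Primer 2 (25 nt, A=10 T=6 G=3 C=6): 3' end AAT has 0 G/C, need ≥2 ✗; Tm = 2·16 + 4·9 = 68°C, outside 59–67°C ✗ — fails.
Primer 3 (23 nt, A=7 T=7 G=6 C=3): 3' end GAG has 2 G/C ✓; Tm = 2·14 + 4·9 = 64°C ✓ — passes.

Primer 3 only.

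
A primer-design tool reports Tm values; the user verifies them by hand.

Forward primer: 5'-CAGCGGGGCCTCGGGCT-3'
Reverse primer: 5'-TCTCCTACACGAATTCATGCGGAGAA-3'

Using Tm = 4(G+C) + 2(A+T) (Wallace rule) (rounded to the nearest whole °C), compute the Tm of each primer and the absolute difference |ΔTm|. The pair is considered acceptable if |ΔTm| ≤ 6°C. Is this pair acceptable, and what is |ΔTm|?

|ΔTm| = 14°C; the pair is not acceptable.

Forward: A=1 T=2 G=8 C=6 → Tm = 2·3 + 4·14 = 62°C.
Reverse: A=8 T=6 G=5 C=7 → Tm = 2·14 + 4·12 = 76°C.
|ΔTm| = |62 − 76| = 14°C, > 6°C.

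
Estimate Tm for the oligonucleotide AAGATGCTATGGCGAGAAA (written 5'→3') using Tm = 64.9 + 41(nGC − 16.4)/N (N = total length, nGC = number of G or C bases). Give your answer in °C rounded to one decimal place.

Base counts: A=8, T=3, G=6, C=2; G+C = 8, N = 19.
Tm = 64.9 + 41·(8 − 16.4)/19 = 64.9 + -344.40/19 = 46.8°C.

46.8°C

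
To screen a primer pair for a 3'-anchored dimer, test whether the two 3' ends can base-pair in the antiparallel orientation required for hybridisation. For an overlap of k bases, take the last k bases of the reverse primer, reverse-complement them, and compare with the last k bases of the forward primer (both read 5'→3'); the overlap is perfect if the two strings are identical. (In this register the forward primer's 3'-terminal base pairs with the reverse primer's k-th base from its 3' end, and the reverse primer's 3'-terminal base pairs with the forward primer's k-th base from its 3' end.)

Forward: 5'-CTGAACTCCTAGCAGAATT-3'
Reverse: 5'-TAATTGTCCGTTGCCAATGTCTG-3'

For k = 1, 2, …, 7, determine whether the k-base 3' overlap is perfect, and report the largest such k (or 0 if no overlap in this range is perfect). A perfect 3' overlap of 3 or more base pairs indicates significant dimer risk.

Last 7 bases (5'→3') — forward …CAGAATT, reverse …ATGTCTG.
Reverse complement of the reverse primer's last 7 bases: CAGACAT; its first k bases are the reverse complement of the reverse primer's last k bases, so a perfect k-base overlap needs the forward primer's last k bases to equal them.
Comparing (forward last k vs required): k=1: T vs C ✗; k=2: TT vs CA ✗; k=3: ATT vs CAG ✗; k=4: AATT vs CAGA ✗; k=5: GAATT vs CAGAC ✗; k=6: AGAATT vs CAGACA ✗; k=7: CAGAATT vs CAGACAT ✗.
No overlap length from 1 to 7 is perfect, so the longest perfect 3' overlap is 0.

Longest perfect overlap: 0 complementary base pairs; below the dimer-risk threshold (threshold 3).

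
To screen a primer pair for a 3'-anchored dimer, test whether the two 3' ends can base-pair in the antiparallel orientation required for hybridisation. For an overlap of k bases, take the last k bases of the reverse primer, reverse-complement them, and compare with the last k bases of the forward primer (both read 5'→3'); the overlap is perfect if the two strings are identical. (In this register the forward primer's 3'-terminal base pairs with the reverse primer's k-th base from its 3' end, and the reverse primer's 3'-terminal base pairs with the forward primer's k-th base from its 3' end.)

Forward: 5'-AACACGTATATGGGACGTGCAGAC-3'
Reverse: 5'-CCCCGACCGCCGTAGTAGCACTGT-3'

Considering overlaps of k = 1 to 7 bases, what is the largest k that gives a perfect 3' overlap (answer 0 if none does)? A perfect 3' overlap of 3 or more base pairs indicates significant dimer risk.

Last 7 bases (5'→3') — forward …TGCAGAC, reverse …GCACTGT.
Reverse complement of the reverse primer's last 7 bases: ACAGTGC; its first k bases are the reverse complement of the reverse primer's last k bases, so a perfect k-base overlap needs the forward primer's last k bases to equal them.
Comparing (forward last k vs required): k=1: C vs A ✗; k=2: AC vs AC ✓; k=3: GAC vs ACA ✗; k=4: AGAC vs ACAG ✗; k=5: CAGAC vs ACAGT ✗; k=6: GCAGAC vs ACAGTG ✗; k=7: TGCAGAC vs ACAGTGC ✗.
Only k = 2 is perfect, so the longest perfect 3' overlap is 2.

Longest perfect overlap: 2 complementary base pairs; below the dimer-risk threshold (threshold 3).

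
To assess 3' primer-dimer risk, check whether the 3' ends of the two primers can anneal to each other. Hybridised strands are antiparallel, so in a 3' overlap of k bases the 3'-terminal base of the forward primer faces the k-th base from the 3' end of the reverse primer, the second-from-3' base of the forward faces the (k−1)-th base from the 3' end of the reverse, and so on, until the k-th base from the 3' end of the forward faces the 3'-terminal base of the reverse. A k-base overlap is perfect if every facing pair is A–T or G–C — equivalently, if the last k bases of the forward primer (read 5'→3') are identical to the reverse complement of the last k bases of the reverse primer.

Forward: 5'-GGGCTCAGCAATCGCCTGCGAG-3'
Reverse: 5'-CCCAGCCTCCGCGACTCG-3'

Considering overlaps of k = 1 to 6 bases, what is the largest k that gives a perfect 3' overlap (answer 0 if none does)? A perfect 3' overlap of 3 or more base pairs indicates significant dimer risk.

Longest perfect overlap: 4 complementary base pairs; significant dimer risk (threshold 3).

Last 6 bases (5'→3') — forward …TGCGAG, reverse …GACTCG.
Reverse complement of the reverse primer's last 6 bases: CGAGTC; its first k bases are the reverse complement of the reverse primer's last k bases, so a perfect k-base overlap needs the forward primer's last k bases to equal them.
Comparing (forward last k vs required): k=1: G vs C ✗; k=2: AG vs CG ✗; k=3: GAG vs CGA ✗; k=4: CGAG vs CGAG ✓; k=5: GCGAG vs CGAGT ✗; k=6: TGCGAG vs CGAGTC ✗.
Only k = 4 is perfect, so the longest perfect 3' overlap is 4.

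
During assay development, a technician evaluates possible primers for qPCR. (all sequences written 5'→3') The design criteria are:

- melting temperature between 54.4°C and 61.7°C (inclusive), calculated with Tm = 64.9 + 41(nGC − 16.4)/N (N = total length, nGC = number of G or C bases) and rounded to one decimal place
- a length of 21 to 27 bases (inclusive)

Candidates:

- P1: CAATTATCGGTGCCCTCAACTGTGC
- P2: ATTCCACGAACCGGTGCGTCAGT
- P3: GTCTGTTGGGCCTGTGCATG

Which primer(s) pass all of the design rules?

P1 and P2.

P1 (25 nt, A=5 T=7 G=5 C=8): Tm = 64.9 + 41·(13 − 16.4)/25 = 59.3°C ✓; length 25 ✓ — passes.
P2 (23 nt, A=5 T=5 G=6 C=7): Tm = 64.9 + 41·(13 − 16.4)/23 = 58.8°C ✓; length 23 ✓ — passes.
P3 (20 nt, A=1 T=7 G=8 C=4): Tm = 64.9 + 41·(12 − 16.4)/20 = 55.9°C ✓; length 20, outside 21–27 ✗ — fails.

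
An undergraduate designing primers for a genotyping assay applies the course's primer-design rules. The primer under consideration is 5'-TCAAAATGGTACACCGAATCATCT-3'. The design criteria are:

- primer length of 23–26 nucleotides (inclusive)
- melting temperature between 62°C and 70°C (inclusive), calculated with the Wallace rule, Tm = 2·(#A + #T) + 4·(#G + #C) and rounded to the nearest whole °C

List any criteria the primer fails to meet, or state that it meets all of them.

Meets all criteria.

Base counts: A=9, T=6, G=3, C=6 (length 24).
length: length 24 ✓
Tm: Tm = 2·15 + 4·9 = 66°C ✓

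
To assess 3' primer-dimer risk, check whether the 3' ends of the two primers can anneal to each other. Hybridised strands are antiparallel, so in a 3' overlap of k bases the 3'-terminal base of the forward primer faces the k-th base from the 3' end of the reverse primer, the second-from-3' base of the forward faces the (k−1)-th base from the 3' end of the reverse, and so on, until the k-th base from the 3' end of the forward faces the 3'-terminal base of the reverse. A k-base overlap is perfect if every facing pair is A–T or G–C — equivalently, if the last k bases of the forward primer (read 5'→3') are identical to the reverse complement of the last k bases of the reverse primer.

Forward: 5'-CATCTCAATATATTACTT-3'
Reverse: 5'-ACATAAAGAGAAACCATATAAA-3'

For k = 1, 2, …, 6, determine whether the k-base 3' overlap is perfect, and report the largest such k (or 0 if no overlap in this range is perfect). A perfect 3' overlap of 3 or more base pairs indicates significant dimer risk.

Last 6 bases (5'→3') — forward …TTACTT, reverse …TATAAA.
Reverse complement of the reverse primer's last 6 bases: TTTATA; its first k bases are the reverse complement of the reverse primer's last k bases, so a perfect k-base overlap needs the forward primer's last k bases to equal them.
Comparing (forward last k vs required): k=1: T vs T ✓; k=2: TT vs TT ✓; k=3: CTT vs TTT ✗; k=4: ACTT vs TTTA ✗; k=5: TACTT vs TTTAT ✗; k=6: TTACTT vs TTTATA ✗.
Perfect overlaps at k = 1, 2; the largest is 2.

Longest perfect overlap: 2 complementary base pairs; below the dimer-risk threshold (threshold 3).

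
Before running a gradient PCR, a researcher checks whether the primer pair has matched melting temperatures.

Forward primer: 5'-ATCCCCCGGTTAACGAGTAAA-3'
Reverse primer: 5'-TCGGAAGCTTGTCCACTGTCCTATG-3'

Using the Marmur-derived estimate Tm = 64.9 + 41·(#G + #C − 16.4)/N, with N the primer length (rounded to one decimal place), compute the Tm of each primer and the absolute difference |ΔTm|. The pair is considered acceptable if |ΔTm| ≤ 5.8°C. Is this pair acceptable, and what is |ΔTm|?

Forward: G+C = 10, N = 21 → Tm = 64.9 + 41·(10 − 16.4)/21 = 52.4°C.
Reverse: G+C = 13, N = 25 → Tm = 64.9 + 41·(13 − 16.4)/25 = 59.3°C.
|ΔTm| = |52.4 − 59.3| = 6.9°C, > 5.8°C.

|ΔTm| = 6.9°C; the pair is not acceptable.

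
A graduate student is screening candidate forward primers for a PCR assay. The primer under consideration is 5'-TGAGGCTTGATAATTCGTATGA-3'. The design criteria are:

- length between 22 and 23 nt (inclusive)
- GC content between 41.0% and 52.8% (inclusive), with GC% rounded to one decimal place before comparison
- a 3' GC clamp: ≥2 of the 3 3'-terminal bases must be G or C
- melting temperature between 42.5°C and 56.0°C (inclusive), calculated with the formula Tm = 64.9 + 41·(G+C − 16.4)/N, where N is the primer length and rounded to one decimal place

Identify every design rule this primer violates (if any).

Fails: GC content, GC clamp.

Base counts: A=6, T=8, G=6, C=2 (length 22).
length: length 22 ✓
GC content: GC 8/22 = 36.4%, outside 41.0–52.8% ✗
GC clamp: 3' end TGA has 1 G/C, need ≥2 ✗
Tm: Tm = 64.9 + 41·(8 − 16.4)/22 = 49.2°C ✓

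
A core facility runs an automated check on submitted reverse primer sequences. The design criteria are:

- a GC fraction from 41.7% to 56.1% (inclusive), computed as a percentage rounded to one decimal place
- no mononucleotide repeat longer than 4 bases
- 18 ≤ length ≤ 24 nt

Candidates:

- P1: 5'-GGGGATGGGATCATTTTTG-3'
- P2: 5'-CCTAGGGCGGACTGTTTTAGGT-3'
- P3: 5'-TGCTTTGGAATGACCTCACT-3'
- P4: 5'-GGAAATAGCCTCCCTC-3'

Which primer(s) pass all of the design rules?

P2 and P3.

P1 (19 nt, A=3 T=7 G=8 C=1): GC 9/19 = 47.4% ✓; longest run = 5, exceeds 4 ✗; length 19 ✓ — fails.
P2 (22 nt, A=3 T=7 G=8 C=4): GC 12/22 = 54.5% ✓; longest run = 4 ✓; length 22 ✓ — passes.
P3 (20 nt, A=4 T=7 G=4 C=5): GC 9/20 = 45.0% ✓; longest run = 3 ✓; length 20 ✓ — passes.
P4 (16 nt, A=4 T=3 G=3 C=6): GC 9/16 = 56.3%, outside 41.7–56.1% ✗; longest run = 3 ✓; length 16, outside 18–24 ✗ — fails.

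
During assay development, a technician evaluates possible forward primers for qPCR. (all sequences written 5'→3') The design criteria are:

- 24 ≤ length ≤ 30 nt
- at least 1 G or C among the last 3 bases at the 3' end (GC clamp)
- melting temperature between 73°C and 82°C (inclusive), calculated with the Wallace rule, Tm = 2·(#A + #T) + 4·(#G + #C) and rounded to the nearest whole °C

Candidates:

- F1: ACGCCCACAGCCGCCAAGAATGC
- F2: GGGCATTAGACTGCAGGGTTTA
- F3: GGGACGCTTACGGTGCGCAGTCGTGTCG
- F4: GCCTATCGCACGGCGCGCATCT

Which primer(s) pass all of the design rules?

None of the candidates satisfy all criteria.

F1 (23 nt, A=7 T=1 G=5 C=10): length 23, outside 24–30 ✗; 3' end TGC has 2 G/C ✓; Tm = 2·8 + 4·15 = 76°C ✓ — fails.
F2 (22 nt, A=5 T=6 G=8 C=3): length 22, outside 24–30 ✗; 3' end TTA has 0 G/C, need ≥1 ✗; Tm = 2·11 + 4·11 = 66°C, outside 73–82°C ✗ — fails.
F3 (28 nt, A=3 T=6 G=12 C=7): length 28 ✓; 3' end TCG has 2 G/C ✓; Tm = 2·9 + 4·19 = 94°C, outside 73–82°C ✗ — fails.
F4 (22 nt, A=3 T=4 G=6 C=9): length 22, outside 24–30 ✗; 3' end TCT has 1 G/C ✓; Tm = 2·7 + 4·15 = 74°C ✓ — fails.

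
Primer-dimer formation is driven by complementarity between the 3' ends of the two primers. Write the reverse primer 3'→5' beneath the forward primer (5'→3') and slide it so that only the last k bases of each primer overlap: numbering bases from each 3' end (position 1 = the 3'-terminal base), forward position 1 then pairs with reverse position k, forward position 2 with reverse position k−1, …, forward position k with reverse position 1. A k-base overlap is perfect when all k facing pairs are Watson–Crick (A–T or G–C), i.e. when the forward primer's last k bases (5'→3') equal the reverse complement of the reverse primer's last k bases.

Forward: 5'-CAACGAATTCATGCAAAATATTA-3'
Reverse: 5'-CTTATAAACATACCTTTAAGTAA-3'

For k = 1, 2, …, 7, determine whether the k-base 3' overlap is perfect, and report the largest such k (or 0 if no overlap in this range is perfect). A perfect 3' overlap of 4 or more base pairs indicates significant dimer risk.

Last 7 bases (5'→3') — forward …AATATTA, reverse …TAAGTAA.
Reverse complement of the reverse primer's last 7 bases: TTACTTA; its first k bases are the reverse complement of the reverse primer's last k bases, so a perfect k-base overlap needs the forward primer's last k bases to equal them.
Comparing (forward last k vs required): k=1: A vs T ✗; k=2: TA vs TT ✗; k=3: TTA vs TTA ✓; k=4: ATTA vs TTAC ✗; k=5: TATTA vs TTACT ✗; k=6: ATATTA vs TTACTT ✗; k=7: AATATTA vs TTACTTA ✗.
Only k = 3 is perfect, so the longest perfect 3' overlap is 3.

Longest perfect overlap: 3 complementary base pairs; below the dimer-risk threshold (threshold 4).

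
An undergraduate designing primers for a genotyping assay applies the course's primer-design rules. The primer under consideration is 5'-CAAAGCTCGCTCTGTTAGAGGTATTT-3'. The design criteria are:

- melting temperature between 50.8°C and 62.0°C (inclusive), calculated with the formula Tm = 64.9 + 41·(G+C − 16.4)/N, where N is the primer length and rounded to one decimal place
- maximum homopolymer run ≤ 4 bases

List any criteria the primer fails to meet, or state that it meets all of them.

Base counts: A=6, T=9, G=6, C=5 (length 26).
Tm: Tm = 64.9 + 41·(11 − 16.4)/26 = 56.4°C ✓
homopolymer run: longest run = 3 ✓

Meets all criteria.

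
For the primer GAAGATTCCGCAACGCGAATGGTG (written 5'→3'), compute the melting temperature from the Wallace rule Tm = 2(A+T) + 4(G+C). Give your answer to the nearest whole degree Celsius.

Base counts: A=7, T=4, G=8, C=5 (length 24).
Tm = 2·(7+4) + 4·(8+5) = 2·11 + 4·13 = 22 + 52 = 74°C.

74°C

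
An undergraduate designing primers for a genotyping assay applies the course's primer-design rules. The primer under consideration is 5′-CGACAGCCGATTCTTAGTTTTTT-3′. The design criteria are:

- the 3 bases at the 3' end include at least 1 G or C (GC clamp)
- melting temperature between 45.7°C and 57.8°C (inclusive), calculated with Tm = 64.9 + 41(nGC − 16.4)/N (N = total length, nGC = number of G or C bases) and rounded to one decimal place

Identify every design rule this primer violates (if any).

Base counts: A=4, T=10, G=4, C=5 (length 23).
GC clamp: 3' end TTT has 0 G/C, need ≥1 ✗
Tm: Tm = 64.9 + 41·(9 − 16.4)/23 = 51.7°C ✓

Fails: GC clamp.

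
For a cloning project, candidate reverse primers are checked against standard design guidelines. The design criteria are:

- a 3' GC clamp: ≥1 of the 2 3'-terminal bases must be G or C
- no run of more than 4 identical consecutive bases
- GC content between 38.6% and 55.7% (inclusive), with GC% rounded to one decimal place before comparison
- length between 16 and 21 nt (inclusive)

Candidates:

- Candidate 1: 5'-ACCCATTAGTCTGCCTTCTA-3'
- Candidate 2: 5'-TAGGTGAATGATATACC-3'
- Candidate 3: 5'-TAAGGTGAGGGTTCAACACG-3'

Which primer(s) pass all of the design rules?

Candidate 1 (20 nt, A=4 T=7 G=2 C=7): 3' end TA has 0 G/C, need ≥1 ✗; longest run = 3 ✓; GC 9/20 = 45.0% ✓; length 20 ✓ — fails.
Candidate 2 (17 nt, A=6 T=5 G=4 C=2): 3' end CC has 2 G/C ✓; longest run = 2 ✓; GC 6/17 = 35.3%, outside 38.6–55.7% ✗; length 17 ✓ — fails.
Candidate 3 (20 nt, A=6 T=4 G=7 C=3): 3' end CG has 2 G/C ✓; longest run = 3 ✓; GC 10/20 = 50.0% ✓; length 20 ✓ — passes.

Candidate 3 only.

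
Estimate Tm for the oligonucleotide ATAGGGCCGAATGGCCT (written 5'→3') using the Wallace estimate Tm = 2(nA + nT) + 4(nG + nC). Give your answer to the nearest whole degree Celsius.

Base counts: A=4, T=3, G=6, C=4 (length 17).
Tm = 2·(4+3) + 4·(6+4) = 2·7 + 4·10 = 14 + 40 = 54°C.

54°C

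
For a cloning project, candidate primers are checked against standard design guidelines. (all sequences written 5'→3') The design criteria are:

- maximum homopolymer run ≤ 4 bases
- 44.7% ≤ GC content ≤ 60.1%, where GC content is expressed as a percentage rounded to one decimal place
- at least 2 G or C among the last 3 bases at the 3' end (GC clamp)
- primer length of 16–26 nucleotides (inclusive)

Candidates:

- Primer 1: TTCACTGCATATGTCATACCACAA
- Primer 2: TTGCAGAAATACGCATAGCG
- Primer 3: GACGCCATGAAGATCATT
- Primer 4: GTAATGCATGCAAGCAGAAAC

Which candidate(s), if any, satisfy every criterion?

Primer 1 (24 nt, A=8 T=7 G=2 C=7): longest run = 2 ✓; GC 9/24 = 37.5%, outside 44.7–60.1% ✗; 3' end CAA has 1 G/C, need ≥2 ✗; length 24 ✓ — fails.
Primer 2 (20 nt, A=7 T=4 G=5 C=4): longest run = 3 ✓; GC 9/20 = 45.0% ✓; 3' end GCG has 3 G/C ✓; length 20 ✓ — passes.
Primer 3 (18 nt, A=6 T=4 G=4 C=4): longest run = 2 ✓; GC 8/18 = 44.4%, outside 44.7–60.1% ✗; 3' end ATT has 0 G/C, need ≥2 ✗; length 18 ✓ — fails.
Primer 4 (21 nt, A=9 T=3 G=5 C=4): longest run = 3 ✓; GC 9/21 = 42.9%, outside 44.7–60.1% ✗; 3' end AAC has 1 G/C, need ≥2 ✗; length 21 ✓ — fails.

Primer 2 only.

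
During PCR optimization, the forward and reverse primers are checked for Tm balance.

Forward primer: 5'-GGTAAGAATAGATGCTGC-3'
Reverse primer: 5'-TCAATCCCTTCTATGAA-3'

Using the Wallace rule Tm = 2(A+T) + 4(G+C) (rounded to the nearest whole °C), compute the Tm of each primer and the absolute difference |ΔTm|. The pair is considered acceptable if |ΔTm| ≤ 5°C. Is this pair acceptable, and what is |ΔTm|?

Forward: A=6 T=4 G=6 C=2 → Tm = 2·10 + 4·8 = 52°C.
Reverse: A=5 T=6 G=1 C=5 → Tm = 2·11 + 4·6 = 46°C.
|ΔTm| = |52 − 46| = 6°C, > 5°C.

|ΔTm| = 6°C; the pair is not acceptable.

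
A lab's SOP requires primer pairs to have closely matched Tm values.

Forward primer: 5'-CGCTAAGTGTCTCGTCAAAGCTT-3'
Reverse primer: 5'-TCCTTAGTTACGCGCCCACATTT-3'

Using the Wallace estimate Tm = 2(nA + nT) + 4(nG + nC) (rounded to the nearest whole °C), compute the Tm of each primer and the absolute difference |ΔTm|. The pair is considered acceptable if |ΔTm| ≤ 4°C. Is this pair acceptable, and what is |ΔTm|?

Forward: A=5 T=7 G=5 C=6 → Tm = 2·12 + 4·11 = 68°C.
Reverse: A=4 T=8 G=3 C=8 → Tm = 2·12 + 4·11 = 68°C.
|ΔTm| = |68 − 68| = 0°C, ≤ 4°C.

|ΔTm| = 0°C; the pair is acceptable.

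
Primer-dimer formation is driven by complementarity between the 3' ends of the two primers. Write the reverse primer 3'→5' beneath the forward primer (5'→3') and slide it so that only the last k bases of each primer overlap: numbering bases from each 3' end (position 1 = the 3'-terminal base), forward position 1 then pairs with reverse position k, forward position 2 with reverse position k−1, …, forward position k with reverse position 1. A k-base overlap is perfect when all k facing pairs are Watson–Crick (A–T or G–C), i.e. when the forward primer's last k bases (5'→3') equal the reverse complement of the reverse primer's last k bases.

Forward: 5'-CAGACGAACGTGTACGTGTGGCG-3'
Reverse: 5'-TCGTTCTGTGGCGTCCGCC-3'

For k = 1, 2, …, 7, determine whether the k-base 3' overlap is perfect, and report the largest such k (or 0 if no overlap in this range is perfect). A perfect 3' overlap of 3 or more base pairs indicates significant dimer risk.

Last 7 bases (5'→3') — forward …TGTGGCG, reverse …GTCCGCC.
Reverse complement of the reverse primer's last 7 bases: GGCGGAC; its first k bases are the reverse complement of the reverse primer's last k bases, so a perfect k-base overlap needs the forward primer's last k bases to equal them.
Comparing (forward last k vs required): k=1: G vs G ✓; k=2: CG vs GG ✗; k=3: GCG vs GGC ✗; k=4: GGCG vs GGCG ✓; k=5: TGGCG vs GGCGG ✗; k=6: GTGGCG vs GGCGGA ✗; k=7: TGTGGCG vs GGCGGAC ✗.
Perfect overlaps at k = 1, 4; the largest is 4.

Longest perfect overlap: 4 complementary base pairs; significant dimer risk (threshold 3).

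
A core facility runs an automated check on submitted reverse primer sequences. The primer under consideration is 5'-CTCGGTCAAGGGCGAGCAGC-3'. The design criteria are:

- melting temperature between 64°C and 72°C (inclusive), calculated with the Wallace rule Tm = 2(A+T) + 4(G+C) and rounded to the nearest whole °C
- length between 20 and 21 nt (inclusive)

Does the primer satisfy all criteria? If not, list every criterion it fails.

Meets all criteria.

Base counts: A=4, T=2, G=8, C=6 (length 20).
Tm: Tm = 2·6 + 4·14 = 68°C ✓
length: length 20 ✓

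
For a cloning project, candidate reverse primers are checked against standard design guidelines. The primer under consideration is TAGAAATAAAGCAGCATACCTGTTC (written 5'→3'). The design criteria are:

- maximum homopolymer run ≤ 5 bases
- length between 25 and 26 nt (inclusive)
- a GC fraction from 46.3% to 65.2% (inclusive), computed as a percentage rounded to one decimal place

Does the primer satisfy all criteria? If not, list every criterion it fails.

Base counts: A=10, T=6, G=4, C=5 (length 25).
homopolymer run: longest run = 3 ✓
length: length 25 ✓
GC content: GC 9/25 = 36.0%, outside 46.3–65.2% ✗

Fails: GC content.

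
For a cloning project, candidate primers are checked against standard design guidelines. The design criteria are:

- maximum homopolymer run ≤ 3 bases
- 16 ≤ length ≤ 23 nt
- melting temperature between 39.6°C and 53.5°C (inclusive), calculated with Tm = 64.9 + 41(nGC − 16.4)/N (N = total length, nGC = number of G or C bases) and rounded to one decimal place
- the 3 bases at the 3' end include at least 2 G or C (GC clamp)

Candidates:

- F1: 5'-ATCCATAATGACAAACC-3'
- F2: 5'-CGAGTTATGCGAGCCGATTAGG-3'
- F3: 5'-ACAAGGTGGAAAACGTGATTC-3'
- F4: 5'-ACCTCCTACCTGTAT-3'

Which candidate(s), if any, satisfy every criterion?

F1 (17 nt, A=8 T=3 G=1 C=5): longest run = 3 ✓; length 17 ✓; Tm = 64.9 + 41·(6 − 16.4)/17 = 39.8°C ✓; 3' end ACC has 2 G/C ✓ — passes.
F2 (22 nt, A=5 T=5 G=8 C=4): longest run = 2 ✓; length 22 ✓; Tm = 64.9 + 41·(12 − 16.4)/22 = 56.7°C, outside 39.6–53.5°C ✗; 3' end AGG has 2 G/C ✓ — fails.
F3 (21 nt, A=8 T=4 G=6 C=3): longest run = 4, exceeds 3 ✗; length 21 ✓; Tm = 64.9 + 41·(9 − 16.4)/21 = 50.5°C ✓; 3' end TTC has 1 G/C, need ≥2 ✗ — fails.
F4 (15 nt, A=3 T=5 G=1 C=6): longest run = 2 ✓; length 15, outside 16–23 ✗; Tm = 64.9 + 41·(7 − 16.4)/15 = 39.2°C, outside 39.6–53.5°C ✗; 3' end TAT has 0 G/C, need ≥2 ✗ — fails.

F1 only.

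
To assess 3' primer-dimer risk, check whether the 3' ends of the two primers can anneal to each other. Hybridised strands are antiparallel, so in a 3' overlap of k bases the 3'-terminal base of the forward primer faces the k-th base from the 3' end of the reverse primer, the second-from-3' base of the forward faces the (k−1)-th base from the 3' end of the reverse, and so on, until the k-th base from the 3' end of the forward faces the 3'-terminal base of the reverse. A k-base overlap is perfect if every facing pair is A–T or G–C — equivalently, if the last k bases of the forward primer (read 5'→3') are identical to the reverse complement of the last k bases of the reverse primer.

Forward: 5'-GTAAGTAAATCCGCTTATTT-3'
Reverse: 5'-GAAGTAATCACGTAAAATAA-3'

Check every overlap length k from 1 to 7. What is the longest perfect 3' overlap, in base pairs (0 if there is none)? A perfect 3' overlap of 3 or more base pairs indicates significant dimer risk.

Last 7 bases (5'→3') — forward …CTTATTT, reverse …AAAATAA.
Reverse complement of the reverse primer's last 7 bases: TTATTTT; its first k bases are the reverse complement of the reverse primer's last k bases, so a perfect k-base overlap needs the forward primer's last k bases to equal them.
Comparing (forward last k vs required): k=1: T vs T ✓; k=2: TT vs TT ✓; k=3: TTT vs TTA ✗; k=4: ATTT vs TTAT ✗; k=5: TATTT vs TTATT ✗; k=6: TTATTT vs TTATTT ✓; k=7: CTTATTT vs TTATTTT ✗.
Perfect overlaps at k = 1, 2, 6; the largest is 6.

Longest perfect overlap: 6 complementary base pairs; significant dimer risk (threshold 3).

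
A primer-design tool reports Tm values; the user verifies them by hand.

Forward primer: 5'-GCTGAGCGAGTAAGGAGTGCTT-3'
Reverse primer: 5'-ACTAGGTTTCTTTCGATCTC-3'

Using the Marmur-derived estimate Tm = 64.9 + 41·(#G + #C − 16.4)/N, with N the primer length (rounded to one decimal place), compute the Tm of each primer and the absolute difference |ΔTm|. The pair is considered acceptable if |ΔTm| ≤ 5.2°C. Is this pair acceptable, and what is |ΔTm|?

|ΔTm| = 9.0°C; the pair is not acceptable.

Forward: G+C = 12, N = 22 → Tm = 64.9 + 41·(12 − 16.4)/22 = 56.7°C.
Reverse: G+C = 8, N = 20 → Tm = 64.9 + 41·(8 − 16.4)/20 = 47.7°C.
|ΔTm| = |56.7 − 47.7| = 9.0°C, > 5.2°C.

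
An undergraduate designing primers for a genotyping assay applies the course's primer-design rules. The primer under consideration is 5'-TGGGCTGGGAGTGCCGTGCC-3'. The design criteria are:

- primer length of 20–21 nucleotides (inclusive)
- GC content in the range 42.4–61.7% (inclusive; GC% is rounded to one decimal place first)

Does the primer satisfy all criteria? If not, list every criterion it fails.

Base counts: A=1, T=4, G=10, C=5 (length 20).
length: length 20 ✓
GC content: GC 15/20 = 75.0%, outside 42.4–61.7% ✗

Fails: GC content.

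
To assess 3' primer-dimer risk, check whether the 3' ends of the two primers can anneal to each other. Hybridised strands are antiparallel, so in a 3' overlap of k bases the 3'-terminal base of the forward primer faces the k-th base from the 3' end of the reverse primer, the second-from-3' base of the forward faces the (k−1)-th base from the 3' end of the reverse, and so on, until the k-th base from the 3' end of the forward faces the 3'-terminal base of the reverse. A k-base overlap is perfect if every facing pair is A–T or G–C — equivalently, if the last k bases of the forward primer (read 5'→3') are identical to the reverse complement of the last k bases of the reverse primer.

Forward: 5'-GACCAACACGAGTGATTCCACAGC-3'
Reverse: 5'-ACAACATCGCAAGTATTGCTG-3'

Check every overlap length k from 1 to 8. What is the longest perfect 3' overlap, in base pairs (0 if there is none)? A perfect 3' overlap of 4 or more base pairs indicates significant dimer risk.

Longest perfect overlap: 4 complementary base pairs; significant dimer risk (threshold 4).

Last 8 bases (5'→3') — forward …TCCACAGC, reverse …TATTGCTG.
Reverse complement of the reverse primer's last 8 bases: CAGCAATA; its first k bases are the reverse complement of the reverse primer's last k bases, so a perfect k-base overlap needs the forward primer's last k bases to equal them.
Comparing (forward last k vs required): k=1: C vs C ✓; k=2: GC vs CA ✗; k=3: AGC vs CAG ✗; k=4: CAGC vs CAGC ✓; k=5: ACAGC vs CAGCA ✗; k=6: CACAGC vs CAGCAA ✗; k=7: CCACAGC vs CAGCAAT ✗; k=8: TCCACAGC vs CAGCAATA ✗.
Perfect overlaps at k = 1, 4; the largest is 4.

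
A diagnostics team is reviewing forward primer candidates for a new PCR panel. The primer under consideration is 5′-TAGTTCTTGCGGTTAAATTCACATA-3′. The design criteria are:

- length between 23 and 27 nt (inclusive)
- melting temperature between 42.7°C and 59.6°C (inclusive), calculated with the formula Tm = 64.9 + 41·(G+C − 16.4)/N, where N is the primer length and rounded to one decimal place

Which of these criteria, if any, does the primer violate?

Base counts: A=7, T=10, G=4, C=4 (length 25).
length: length 25 ✓
Tm: Tm = 64.9 + 41·(8 − 16.4)/25 = 51.1°C ✓

Meets all criteria.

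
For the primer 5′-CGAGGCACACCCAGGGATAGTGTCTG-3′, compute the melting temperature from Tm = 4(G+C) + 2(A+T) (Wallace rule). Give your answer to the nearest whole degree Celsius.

Base counts: A=6, T=4, G=9, C=7 (length 26).
Tm = 2·(6+4) + 4·(9+7) = 2·10 + 4·16 = 20 + 64 = 84°C.

84°C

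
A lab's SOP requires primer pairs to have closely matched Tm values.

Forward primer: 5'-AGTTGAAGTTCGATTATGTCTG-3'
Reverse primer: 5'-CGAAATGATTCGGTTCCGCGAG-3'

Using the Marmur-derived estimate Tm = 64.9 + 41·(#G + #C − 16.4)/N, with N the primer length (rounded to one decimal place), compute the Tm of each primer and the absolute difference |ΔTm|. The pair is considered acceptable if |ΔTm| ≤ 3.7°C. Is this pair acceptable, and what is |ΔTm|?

|ΔTm| = 7.5°C; the pair is not acceptable.

Forward: G+C = 8, N = 22 → Tm = 64.9 + 41·(8 − 16.4)/22 = 49.2°C.
Reverse: G+C = 12, N = 22 → Tm = 64.9 + 41·(12 − 16.4)/22 = 56.7°C.
|ΔTm| = |49.2 − 56.7| = 7.5°C, > 3.7°C.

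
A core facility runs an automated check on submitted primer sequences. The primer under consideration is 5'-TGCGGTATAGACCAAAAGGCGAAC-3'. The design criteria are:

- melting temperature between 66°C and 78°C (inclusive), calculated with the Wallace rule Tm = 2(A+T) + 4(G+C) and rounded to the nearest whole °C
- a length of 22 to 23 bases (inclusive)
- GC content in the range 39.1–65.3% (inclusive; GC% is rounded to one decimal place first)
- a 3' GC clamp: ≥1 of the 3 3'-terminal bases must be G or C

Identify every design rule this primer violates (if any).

Base counts: A=9, T=3, G=7, C=5 (length 24).
Tm: Tm = 2·12 + 4·12 = 72°C ✓
length: length 24, outside 22–23 ✗
GC content: GC 12/24 = 50.0% ✓
GC clamp: 3' end AAC has 1 G/C ✓

Fails: length.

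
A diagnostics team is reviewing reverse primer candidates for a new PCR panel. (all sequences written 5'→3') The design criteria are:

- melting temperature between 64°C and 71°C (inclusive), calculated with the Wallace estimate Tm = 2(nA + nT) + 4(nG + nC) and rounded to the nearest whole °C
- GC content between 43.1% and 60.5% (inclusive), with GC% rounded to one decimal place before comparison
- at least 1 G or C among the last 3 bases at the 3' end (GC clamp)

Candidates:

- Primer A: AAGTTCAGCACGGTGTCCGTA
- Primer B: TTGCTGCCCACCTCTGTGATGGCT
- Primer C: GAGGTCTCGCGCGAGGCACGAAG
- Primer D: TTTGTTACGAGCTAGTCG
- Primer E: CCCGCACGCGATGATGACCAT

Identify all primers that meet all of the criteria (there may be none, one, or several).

Primer A (21 nt, A=5 T=5 G=6 C=5): Tm = 2·10 + 4·11 = 64°C ✓; GC 11/21 = 52.4% ✓; 3' end GTA has 1 G/C ✓ — passes.
Primer B (24 nt, A=2 T=8 G=6 C=8): Tm = 2·10 + 4·14 = 76°C, outside 64–71°C ✗; GC 14/24 = 58.3% ✓; 3' end GCT has 2 G/C ✓ — fails.
Primer C (23 nt, A=5 T=2 G=10 C=6): Tm = 2·7 + 4·16 = 78°C, outside 64–71°C ✗; GC 16/23 = 69.6%, outside 43.1–60.5% ✗; 3' end AAG has 1 G/C ✓ — fails.
Primer D (18 nt, A=3 T=7 G=5 C=3): Tm = 2·10 + 4·8 = 52°C, outside 64–71°C ✗; GC 8/18 = 44.4% ✓; 3' end TCG has 2 G/C ✓ — fails.
Primer E (21 nt, A=5 T=3 G=5 C=8): Tm = 2·8 + 4·13 = 68°C ✓; GC 13/21 = 61.9%, outside 43.1–60.5% ✗; 3' end CAT has 1 G/C ✓ — fails.

Primer A only.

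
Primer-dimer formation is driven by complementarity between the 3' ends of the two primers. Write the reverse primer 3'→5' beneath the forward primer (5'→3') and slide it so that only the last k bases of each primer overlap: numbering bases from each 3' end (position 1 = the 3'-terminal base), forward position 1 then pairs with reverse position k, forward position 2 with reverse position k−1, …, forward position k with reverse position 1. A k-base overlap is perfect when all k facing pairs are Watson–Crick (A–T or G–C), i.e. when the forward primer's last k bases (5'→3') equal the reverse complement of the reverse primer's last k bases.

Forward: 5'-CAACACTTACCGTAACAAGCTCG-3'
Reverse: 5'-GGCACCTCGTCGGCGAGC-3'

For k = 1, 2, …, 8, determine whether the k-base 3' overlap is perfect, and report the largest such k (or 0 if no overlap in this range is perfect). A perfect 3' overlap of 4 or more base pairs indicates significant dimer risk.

Last 8 bases (5'→3') — forward …CAAGCTCG, reverse …CGGCGAGC.
Reverse complement of the reverse primer's last 8 bases: GCTCGCCG; its first k bases are the reverse complement of the reverse primer's last k bases, so a perfect k-base overlap needs the forward primer's last k bases to equal them.
Comparing (forward last k vs required): k=1: G vs G ✓; k=2: CG vs GC ✗; k=3: TCG vs GCT ✗; k=4: CTCG vs GCTC ✗; k=5: GCTCG vs GCTCG ✓; k=6: AGCTCG vs GCTCGC ✗; k=7: AAGCTCG vs GCTCGCC ✗; k=8: CAAGCTCG vs GCTCGCCG ✗.
Perfect overlaps at k = 1, 5; the largest is 5.

Longest perfect overlap: 5 complementary base pairs; significant dimer risk (threshold 4).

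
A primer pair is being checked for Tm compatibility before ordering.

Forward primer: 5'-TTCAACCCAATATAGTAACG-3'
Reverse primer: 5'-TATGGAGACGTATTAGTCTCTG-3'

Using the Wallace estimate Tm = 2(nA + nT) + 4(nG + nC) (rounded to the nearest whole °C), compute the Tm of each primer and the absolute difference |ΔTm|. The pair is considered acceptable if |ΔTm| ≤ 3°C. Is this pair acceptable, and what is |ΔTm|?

Forward: A=8 T=5 G=2 C=5 → Tm = 2·13 + 4·7 = 54°C.
Reverse: A=5 T=8 G=6 C=3 → Tm = 2·13 + 4·9 = 62°C.
|ΔTm| = |54 − 62| = 8°C, > 3°C.

|ΔTm| = 8°C; the pair is not acceptable.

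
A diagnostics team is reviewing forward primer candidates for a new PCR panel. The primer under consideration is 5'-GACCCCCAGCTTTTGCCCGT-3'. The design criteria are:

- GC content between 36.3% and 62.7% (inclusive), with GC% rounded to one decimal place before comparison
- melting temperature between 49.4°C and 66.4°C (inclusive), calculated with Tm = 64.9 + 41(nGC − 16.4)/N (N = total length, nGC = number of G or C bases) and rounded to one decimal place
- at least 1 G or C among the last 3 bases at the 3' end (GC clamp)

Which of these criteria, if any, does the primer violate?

Base counts: A=2, T=5, G=4, C=9 (length 20).
GC content: GC 13/20 = 65.0%, outside 36.3–62.7% ✗
Tm: Tm = 64.9 + 41·(13 − 16.4)/20 = 57.9°C ✓
GC clamp: 3' end CGT has 2 G/C ✓

Fails: GC content.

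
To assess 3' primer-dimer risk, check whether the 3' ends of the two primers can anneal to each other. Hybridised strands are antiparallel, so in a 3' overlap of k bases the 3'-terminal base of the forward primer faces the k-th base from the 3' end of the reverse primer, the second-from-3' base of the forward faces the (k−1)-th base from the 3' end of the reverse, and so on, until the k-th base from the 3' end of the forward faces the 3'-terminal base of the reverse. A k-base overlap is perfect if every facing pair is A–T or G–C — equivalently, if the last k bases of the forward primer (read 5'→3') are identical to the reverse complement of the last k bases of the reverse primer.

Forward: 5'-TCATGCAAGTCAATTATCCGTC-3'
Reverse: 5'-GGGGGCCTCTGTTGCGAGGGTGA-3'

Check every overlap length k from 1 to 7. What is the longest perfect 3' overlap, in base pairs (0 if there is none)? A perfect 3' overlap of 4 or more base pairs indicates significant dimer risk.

Longest perfect overlap: 2 complementary base pairs; below the dimer-risk threshold (threshold 4).

Last 7 bases (5'→3') — forward …ATCCGTC, reverse …AGGGTGA.
Reverse complement of the reverse primer's last 7 bases: TCACCCT; its first k bases are the reverse complement of the reverse primer's last k bases, so a perfect k-base overlap needs the forward primer's last k bases to equal them.
Comparing (forward last k vs required): k=1: C vs T ✗; k=2: TC vs TC ✓; k=3: GTC vs TCA ✗; k=4: CGTC vs TCAC ✗; k=5: CCGTC vs TCACC ✗; k=6: TCCGTC vs TCACCC ✗; k=7: ATCCGTC vs TCACCCT ✗.
Only k = 2 is perfect, so the longest perfect 3' overlap is 2.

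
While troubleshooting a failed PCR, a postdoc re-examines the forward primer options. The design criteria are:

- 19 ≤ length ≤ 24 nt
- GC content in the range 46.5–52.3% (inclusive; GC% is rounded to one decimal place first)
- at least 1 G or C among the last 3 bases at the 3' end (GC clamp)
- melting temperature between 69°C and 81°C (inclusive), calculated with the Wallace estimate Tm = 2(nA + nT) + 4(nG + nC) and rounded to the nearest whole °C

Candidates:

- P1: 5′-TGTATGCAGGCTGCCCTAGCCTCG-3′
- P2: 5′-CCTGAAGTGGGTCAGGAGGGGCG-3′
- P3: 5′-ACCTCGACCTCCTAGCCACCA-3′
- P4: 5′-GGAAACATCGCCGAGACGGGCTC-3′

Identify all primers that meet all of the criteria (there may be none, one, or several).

P1 (24 nt, A=3 T=6 G=7 C=8): length 24 ✓; GC 15/24 = 62.5%, outside 46.5–52.3% ✗; 3' end TCG has 2 G/C ✓; Tm = 2·9 + 4·15 = 78°C ✓ — fails.
P2 (23 nt, A=4 T=3 G=12 C=4): length 23 ✓; GC 16/23 = 69.6%, outside 46.5–52.3% ✗; 3' end GCG has 3 G/C ✓; Tm = 2·7 + 4·16 = 78°C ✓ — fails.
P3 (21 nt, A=5 T=3 G=2 C=11): length 21 ✓; GC 13/21 = 61.9%, outside 46.5–52.3% ✗; 3' end CCA has 2 G/C ✓; Tm = 2·8 + 4·13 = 68°C, outside 69–81°C ✗ — fails.
P4 (23 nt, A=6 T=2 G=8 C=7): length 23 ✓; GC 15/23 = 65.2%, outside 46.5–52.3% ✗; 3' end CTC has 2 G/C ✓; Tm = 2·8 + 4·15 = 76°C ✓ — fails.

None of the candidates satisfy all criteria.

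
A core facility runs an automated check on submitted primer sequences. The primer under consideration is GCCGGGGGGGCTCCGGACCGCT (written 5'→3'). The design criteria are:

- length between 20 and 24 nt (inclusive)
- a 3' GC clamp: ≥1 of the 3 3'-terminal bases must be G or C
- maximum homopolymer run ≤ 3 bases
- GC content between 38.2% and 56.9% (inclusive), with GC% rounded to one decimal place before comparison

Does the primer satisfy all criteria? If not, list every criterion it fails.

Base counts: A=1, T=2, G=11, C=8 (length 22).
length: length 22 ✓
GC clamp: 3' end GCT has 2 G/C ✓
homopolymer run: longest run = 7, exceeds 3 ✗
GC content: GC 19/22 = 86.4%, outside 38.2–56.9% ✗

Fails: homopolymer run, GC content.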